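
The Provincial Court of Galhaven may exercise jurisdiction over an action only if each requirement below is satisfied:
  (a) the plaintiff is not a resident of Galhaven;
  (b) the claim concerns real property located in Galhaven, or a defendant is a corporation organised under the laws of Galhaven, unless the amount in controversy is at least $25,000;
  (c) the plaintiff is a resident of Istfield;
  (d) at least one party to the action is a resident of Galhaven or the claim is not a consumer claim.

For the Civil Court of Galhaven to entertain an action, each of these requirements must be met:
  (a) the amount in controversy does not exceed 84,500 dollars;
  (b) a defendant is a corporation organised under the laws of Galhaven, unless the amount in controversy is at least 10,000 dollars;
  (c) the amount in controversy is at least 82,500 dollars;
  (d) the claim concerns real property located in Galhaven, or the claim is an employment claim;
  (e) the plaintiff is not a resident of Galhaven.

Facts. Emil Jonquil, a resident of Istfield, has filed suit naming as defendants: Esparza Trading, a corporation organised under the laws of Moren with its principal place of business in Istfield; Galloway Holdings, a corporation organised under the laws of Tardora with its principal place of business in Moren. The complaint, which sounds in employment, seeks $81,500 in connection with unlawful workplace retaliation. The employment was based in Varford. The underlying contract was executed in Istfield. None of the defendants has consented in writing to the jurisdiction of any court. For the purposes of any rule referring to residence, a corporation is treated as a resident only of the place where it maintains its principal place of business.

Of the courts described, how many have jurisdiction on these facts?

1

The Provincial Court of Galhaven:
  (a) The plaintiff resides in Istfield, which is not Galhaven. Condition met.
  (b) The claim does not concern real property; the corporate defendant(s) are organised in Moren, Tardora, not Galhaven — every alternative fails. The proviso rescues it, though: the amount in controversy is USD 81,500, which meets the USD 25,000 floor. Satisfied.
  (c) The plaintiff resides in Istfield. Condition met.
  (d) The claim is an employment claim, not a consumer claim, so this disjunct is met. Met.
  → The court has jurisdiction.
The Civil Court of Galhaven:
  (a) The amount in controversy is $81,500, within the $84,500 ceiling. Condition met.
  (b) The corporate defendant(s) are organised in Moren, Tardora, not Galhaven. However, the amount in controversy is $81,500, which meets the USD 10,000 floor, so the 'unless' proviso supplies this condition. Satisfied.
  (c) The amount in controversy is USD 81,500, below the USD 82,500 floor. Not satisfied.
  (d) The claim is an employment claim, so this disjunct is met. Met.
  (e) The plaintiff resides in Istfield, which is not Galhaven. Condition met.
  → No jurisdiction.
Courts with jurisdiction: the Provincial Court of Galhaven — 1 in total.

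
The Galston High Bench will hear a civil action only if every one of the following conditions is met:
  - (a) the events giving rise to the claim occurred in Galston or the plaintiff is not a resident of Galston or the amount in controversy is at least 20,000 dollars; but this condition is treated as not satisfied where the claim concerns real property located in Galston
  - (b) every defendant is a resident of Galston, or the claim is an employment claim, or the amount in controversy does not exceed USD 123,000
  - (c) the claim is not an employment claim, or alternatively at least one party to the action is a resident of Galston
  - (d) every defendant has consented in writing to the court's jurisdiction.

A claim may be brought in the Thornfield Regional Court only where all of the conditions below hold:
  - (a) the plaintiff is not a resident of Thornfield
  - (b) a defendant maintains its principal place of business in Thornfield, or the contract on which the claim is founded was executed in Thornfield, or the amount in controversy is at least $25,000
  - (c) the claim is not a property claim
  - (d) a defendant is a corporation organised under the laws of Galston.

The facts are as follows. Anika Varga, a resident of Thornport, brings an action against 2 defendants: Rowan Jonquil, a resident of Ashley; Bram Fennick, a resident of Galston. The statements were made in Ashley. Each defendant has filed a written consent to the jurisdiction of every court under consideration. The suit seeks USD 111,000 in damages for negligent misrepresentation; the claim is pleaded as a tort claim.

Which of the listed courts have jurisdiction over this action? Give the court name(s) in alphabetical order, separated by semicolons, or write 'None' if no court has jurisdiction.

The Galston High Bench:
  (a) The plaintiff resides in Thornport, which is not Galston, which satisfies one of the alternatives. And the carve-out is inapplicable — the claim does not concern real property. Condition met.
  (b) The amount in controversy is USD 111,000, within the 123,000 dollars ceiling, so this disjunct is met. Met.
  (c) The claim is a tort claim, not an employment claim, so this disjunct is met. Met.
  (d) Every defendant has filed written consent. Satisfied.
  → All conditions met; jurisdiction exists.
The Thornfield Regional Court:
  (a) The plaintiff resides in Thornport, which is not Thornfield. Met.
  (b) The amount in controversy is USD 111,000, which meets the $25,000 floor, which satisfies one of the alternatives. Met.
  (c) The claim is a tort claim, not a property claim. Met.
  (d) No defendant is a corporation. Fails.
  → The court lacks jurisdiction.

the Galston High Bench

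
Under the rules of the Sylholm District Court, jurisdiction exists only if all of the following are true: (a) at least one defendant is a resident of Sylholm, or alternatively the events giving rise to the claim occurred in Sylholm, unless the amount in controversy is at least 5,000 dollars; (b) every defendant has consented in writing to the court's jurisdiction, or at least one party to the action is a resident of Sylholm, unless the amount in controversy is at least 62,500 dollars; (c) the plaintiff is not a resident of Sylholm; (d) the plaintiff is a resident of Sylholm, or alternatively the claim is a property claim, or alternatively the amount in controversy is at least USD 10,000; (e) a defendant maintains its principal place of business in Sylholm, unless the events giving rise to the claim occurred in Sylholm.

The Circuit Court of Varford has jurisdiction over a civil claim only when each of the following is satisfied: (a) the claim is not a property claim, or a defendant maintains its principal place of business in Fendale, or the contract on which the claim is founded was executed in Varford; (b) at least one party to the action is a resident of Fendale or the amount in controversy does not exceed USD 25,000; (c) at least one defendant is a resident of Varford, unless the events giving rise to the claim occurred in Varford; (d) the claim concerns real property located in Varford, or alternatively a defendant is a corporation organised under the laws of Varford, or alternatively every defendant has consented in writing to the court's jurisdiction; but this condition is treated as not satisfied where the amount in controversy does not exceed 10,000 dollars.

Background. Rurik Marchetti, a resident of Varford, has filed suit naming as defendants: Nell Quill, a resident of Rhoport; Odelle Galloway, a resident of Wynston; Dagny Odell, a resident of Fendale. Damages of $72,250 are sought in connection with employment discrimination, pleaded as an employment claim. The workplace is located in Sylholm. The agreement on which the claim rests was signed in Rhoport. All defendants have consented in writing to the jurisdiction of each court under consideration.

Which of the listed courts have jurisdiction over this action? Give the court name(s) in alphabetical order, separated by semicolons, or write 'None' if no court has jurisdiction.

the Sylholm District Court

The Sylholm District Court:
  (a) The operative events occurred in Sylholm — that alternative is enough. Met.
  (b) Every defendant has filed written consent, so this disjunct is met. Satisfied.
  (c) The plaintiff resides in Varford, which is not Sylholm. Condition met.
  (d) The amount in controversy is USD 72,250, which meets the 10,000 dollars floor, so one alternative holds. Satisfied.
  (e) No defendant is a corporation. The proviso rescues it, though: the operative events occurred in Sylholm. Satisfied.
  → Every requirement is satisfied — jurisdiction.
The Circuit Court of Varford:
  (a) The claim is an employment claim, not a property claim — that alternative is enough. Satisfied.
  (b) Dagny Odell resides in Fendale, which satisfies one of the alternatives. Met.
  (c) No defendant resides in Varford (they reside in Rhoport, Wynston, Fendale). And the operative events occurred in Sylholm, not Varford, so the proviso does not save it. Not satisfied.
  (d) Every defendant has filed written consent, so this disjunct is met. And the carve-out is inapplicable — the amount in controversy is $72,250, above the USD 10,000 ceiling. Met.
  → At least one condition fails; no jurisdiction.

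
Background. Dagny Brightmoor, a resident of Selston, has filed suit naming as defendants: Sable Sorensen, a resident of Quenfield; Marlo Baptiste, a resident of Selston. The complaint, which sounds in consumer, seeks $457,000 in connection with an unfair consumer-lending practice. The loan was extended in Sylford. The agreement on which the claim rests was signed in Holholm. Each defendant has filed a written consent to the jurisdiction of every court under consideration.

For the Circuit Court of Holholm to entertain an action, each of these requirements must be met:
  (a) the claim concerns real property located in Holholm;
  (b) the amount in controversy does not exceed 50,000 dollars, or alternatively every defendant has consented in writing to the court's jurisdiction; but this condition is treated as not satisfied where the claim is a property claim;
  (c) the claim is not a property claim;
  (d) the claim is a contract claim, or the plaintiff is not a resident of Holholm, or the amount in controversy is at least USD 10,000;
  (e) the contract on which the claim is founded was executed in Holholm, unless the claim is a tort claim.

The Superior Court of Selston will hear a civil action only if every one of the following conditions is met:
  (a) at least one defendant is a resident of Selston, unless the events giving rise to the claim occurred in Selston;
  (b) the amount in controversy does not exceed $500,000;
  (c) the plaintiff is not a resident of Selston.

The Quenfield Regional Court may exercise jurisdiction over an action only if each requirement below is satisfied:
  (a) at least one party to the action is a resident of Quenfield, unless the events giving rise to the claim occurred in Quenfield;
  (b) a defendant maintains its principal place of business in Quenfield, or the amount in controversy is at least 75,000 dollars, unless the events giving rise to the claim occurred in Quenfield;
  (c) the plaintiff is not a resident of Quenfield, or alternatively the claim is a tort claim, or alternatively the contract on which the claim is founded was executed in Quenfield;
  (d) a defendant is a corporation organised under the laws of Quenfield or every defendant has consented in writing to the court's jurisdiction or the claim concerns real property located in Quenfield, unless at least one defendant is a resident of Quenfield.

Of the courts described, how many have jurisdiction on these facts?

1

The Circuit Court of Holholm:
  (a) The claim does not concern real property. Fails.
  (b) Every defendant has filed written consent — that alternative is enough. The exception is not triggered, since the claim is a consumer claim, not a property claim. Condition met.
  (c) The claim is a consumer claim, not a property claim. Met.
  (d) The plaintiff resides in Selston, which is not Holholm — that alternative is enough. Met.
  (e) The contract was executed in Holholm. Met.
  → No jurisdiction.
The Superior Court of Selston:
  (a) Marlo Baptiste resides in Selston. Met.
  (b) The amount in controversy is USD 457,000, within the 500,000 dollars ceiling. Condition met.
  (c) The plaintiff resides in Selston. Not satisfied.
  → No jurisdiction.
The Quenfield Regional Court:
  (a) Sable Sorensen resides in Quenfield. Satisfied.
  (b) The amount in controversy is 457,000 dollars, which meets the USD 75,000 floor, so one alternative holds. Condition met.
  (c) The plaintiff resides in Selston, which is not Quenfield, so one alternative holds. Met.
  (d) Every defendant has filed written consent, so this disjunct is met. Condition met.
  → Every requirement is satisfied — jurisdiction.
Courts with jurisdiction: the Quenfield Regional Court — 1 in total.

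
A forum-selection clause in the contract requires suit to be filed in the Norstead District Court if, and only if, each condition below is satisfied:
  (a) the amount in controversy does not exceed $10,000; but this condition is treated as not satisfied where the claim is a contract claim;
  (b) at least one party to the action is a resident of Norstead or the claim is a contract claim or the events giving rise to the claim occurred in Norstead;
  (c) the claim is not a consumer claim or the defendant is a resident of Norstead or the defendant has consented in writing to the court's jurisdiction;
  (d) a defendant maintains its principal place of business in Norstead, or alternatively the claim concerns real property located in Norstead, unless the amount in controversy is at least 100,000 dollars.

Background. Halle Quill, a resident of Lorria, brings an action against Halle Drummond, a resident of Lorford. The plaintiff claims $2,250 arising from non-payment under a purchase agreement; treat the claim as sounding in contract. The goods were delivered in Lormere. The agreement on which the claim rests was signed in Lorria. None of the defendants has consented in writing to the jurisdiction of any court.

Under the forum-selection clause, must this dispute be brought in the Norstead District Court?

No

The Norstead District Court:
  (a) The amount in controversy is 2,250 dollars, within the USD 10,000 ceiling. But the carve-out bites: the claim is a contract claim. Fails.
  (b) The claim is a contract claim — that alternative is enough. Condition met.
  (c) The claim is a contract claim, not a consumer claim — that alternative is enough. Satisfied.
  (d) No defendant is a corporation; the claim does not concern real property — every alternative fails. And the amount in controversy is 2,250 dollars, below the USD 100,000 floor, so the proviso does not save it. Not met.
  → Forum clause is not triggered.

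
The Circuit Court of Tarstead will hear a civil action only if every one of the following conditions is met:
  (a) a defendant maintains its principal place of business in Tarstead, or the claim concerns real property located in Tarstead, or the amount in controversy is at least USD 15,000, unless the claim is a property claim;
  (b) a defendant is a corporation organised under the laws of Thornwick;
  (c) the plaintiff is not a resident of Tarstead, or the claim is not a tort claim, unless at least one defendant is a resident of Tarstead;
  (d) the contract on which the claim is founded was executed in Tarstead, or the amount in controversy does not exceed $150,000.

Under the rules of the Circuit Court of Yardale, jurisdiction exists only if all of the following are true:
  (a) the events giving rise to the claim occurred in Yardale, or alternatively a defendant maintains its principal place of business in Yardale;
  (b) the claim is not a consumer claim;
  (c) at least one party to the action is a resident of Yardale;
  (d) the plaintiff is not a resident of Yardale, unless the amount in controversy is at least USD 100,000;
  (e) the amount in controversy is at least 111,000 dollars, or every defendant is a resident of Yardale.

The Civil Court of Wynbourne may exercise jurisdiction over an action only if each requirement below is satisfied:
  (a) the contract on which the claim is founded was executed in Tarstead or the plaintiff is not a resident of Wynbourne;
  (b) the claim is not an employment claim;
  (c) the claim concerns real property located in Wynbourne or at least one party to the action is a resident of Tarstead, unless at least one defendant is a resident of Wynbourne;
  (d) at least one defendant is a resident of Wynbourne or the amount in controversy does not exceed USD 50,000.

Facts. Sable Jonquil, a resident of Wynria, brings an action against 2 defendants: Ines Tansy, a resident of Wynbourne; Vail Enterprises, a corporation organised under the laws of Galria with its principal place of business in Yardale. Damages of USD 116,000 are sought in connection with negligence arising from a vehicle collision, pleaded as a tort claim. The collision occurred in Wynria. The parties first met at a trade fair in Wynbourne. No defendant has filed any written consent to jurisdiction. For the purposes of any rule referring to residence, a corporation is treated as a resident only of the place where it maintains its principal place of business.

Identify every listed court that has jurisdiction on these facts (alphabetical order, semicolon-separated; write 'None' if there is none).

The Circuit Court of Tarstead:
  (a) The amount in controversy is USD 116,000, which meets the 15,000 dollars floor — that alternative is enough. Satisfied.
  (b) The corporate defendant(s) are organised in Galria, not Thornwick. Condition not met.
  (c) The plaintiff resides in Wynria, which is not Tarstead, which satisfies one of the alternatives. Met.
  (d) The amount in controversy is 116,000 dollars, within the 150,000 dollars ceiling, so one alternative holds. Met.
  → No jurisdiction.
The Circuit Court of Yardale:
  (a) Vail Enterprises has its principal place of business in Yardale — that alternative is enough. Met.
  (b) The claim is a tort claim, not a consumer claim. Satisfied.
  (c) Vail Enterprises resides in Yardale. Condition met.
  (d) The plaintiff resides in Wynria, which is not Yardale. Condition met.
  (e) The amount in controversy is USD 116,000, which meets the 111,000 dollars floor, so this disjunct is met. Met.
  → Jurisdiction lies.
The Civil Court of Wynbourne:
  (a) The plaintiff resides in Wynria, which is not Wynbourne — that alternative is enough. Satisfied.
  (b) The claim is a tort claim, not an employment claim. Satisfied.
  (c) The claim does not concern real property; no party resides in Tarstead — none of the alternatives is met. But Ines Tansy resides in Wynbourne, and the 'unless' clause therefore excuses the requirement. Satisfied.
  (d) Ines Tansy resides in Wynbourne — that alternative is enough. Condition met.
  → Jurisdiction lies.

the Circuit Court of Yardale; the Civil Court of Wynbourne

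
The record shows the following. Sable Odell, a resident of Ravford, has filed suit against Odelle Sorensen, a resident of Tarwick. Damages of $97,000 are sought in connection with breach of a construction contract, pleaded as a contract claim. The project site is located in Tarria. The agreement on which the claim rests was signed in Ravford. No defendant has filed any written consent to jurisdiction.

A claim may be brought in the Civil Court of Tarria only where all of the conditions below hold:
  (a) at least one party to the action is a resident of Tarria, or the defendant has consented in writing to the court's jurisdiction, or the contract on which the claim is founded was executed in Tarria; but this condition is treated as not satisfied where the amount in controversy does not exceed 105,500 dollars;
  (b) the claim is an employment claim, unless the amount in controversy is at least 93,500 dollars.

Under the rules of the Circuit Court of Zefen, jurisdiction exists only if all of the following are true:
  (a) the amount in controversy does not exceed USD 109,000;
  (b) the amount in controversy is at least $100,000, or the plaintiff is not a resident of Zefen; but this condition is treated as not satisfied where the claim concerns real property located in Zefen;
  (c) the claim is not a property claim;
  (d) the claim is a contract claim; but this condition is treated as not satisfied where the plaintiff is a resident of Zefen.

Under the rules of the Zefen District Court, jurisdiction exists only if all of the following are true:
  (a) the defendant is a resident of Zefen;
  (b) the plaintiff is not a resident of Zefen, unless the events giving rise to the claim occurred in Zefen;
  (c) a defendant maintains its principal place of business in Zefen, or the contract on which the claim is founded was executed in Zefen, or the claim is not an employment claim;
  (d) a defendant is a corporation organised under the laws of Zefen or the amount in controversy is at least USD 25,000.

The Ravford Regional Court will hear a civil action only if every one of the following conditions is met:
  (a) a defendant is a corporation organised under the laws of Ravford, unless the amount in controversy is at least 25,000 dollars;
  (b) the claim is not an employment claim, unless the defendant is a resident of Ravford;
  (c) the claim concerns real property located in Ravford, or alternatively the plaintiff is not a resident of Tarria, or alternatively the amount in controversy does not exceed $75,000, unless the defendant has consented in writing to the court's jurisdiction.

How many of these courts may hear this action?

2

The Civil Court of Tarria:
  (a) No party resides in Tarria; no such written consent has been filed; the contract was executed in Ravford, not Tarria — every alternative fails. Condition not met.
  (b) The claim is a contract claim, not an employment claim. The proviso rescues it, though: the amount in controversy is USD 97,000, which meets the 93,500 dollars floor. Satisfied.
  → No jurisdiction.
The Circuit Court of Zefen:
  (a) The amount in controversy is USD 97,000, within the $109,000 ceiling. Met.
  (b) The plaintiff resides in Ravford, which is not Zefen, so this disjunct is met. The exception is not triggered, since the claim does not concern real property. Condition met.
  (c) The claim is a contract claim, not a property claim. Condition met.
  (d) The claim is a contract claim. And the carve-out is inapplicable — the plaintiff resides in Ravford, not Zefen. Condition met.
  → The court has jurisdiction.
The Zefen District Court:
  (a) The defendant resides in Tarwick, not Zefen. Not met.
  (b) The plaintiff resides in Ravford, which is not Zefen. Satisfied.
  (c) The claim is a contract claim, not an employment claim, so one alternative holds. Condition met.
  (d) The amount in controversy is $97,000, which meets the $25,000 floor, which satisfies one of the alternatives. Satisfied.
  → Not every requirement is met — no jurisdiction.
The Ravford Regional Court:
  (a) No defendant is a corporation. The proviso rescues it, though: the amount in controversy is $97,000, which meets the 25,000 dollars floor. Met.
  (b) The claim is a contract claim, not an employment claim. Satisfied.
  (c) The plaintiff resides in Ravford, which is not Tarria, so one alternative holds. Met.
  → Jurisdiction lies.
Courts with jurisdiction: the Circuit Court of Zefen, the Ravford Regional Court — 2 in total.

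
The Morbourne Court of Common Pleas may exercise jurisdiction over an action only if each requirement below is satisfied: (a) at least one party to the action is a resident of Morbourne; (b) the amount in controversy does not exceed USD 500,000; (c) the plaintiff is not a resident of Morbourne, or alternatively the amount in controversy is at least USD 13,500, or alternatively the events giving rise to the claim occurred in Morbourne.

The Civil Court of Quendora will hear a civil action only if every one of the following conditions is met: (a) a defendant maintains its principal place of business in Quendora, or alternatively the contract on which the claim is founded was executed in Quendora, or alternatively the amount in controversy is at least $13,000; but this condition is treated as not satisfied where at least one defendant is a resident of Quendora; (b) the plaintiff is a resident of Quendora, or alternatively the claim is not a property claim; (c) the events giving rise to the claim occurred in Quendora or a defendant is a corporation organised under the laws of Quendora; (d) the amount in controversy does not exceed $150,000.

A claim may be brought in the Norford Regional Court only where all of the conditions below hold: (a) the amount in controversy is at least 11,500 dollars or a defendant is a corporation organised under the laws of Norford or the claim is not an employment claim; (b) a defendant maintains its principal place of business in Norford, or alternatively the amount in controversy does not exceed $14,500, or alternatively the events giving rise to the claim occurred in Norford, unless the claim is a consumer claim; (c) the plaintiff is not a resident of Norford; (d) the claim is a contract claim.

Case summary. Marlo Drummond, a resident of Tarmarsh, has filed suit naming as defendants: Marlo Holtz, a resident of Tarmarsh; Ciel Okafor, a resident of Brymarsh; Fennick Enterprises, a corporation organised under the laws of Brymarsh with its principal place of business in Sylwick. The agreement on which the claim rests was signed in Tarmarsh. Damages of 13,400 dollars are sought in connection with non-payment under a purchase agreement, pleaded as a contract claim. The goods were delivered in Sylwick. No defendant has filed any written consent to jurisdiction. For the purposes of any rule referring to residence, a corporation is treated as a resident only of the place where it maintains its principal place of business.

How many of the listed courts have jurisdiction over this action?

1

The Morbourne Court of Common Pleas:
  (a) No party resides in Morbourne. Condition not met.
  (b) The amount in controversy is $13,400, within the 500,000 dollars ceiling. Met.
  (c) The plaintiff resides in Tarmarsh, which is not Morbourne — that alternative is enough. Condition met.
  → At least one condition fails; no jurisdiction.
The Civil Court of Quendora:
  (a) The amount in controversy is USD 13,400, which meets the USD 13,000 floor — that alternative is enough. The exception is not triggered, since no defendant resides in Quendora (they reside in Tarmarsh, Brymarsh, Sylwick). Met.
  (b) The claim is a contract claim, not a property claim, which satisfies one of the alternatives. Satisfied.
  (c) The operative events occurred in Sylwick, not Quendora; the corporate defendant(s) are organised in Brymarsh, not Quendora — no alternative holds. Not met.
  (d) The amount in controversy is 13,400 dollars, within the 150,000 dollars ceiling. Satisfied.
  → No jurisdiction.
The Norford Regional Court:
  (a) The amount in controversy is 13,400 dollars, which meets the USD 11,500 floor, so one alternative holds. Condition met.
  (b) The amount in controversy is USD 13,400, within the USD 14,500 ceiling, which satisfies one of the alternatives. Condition met.
  (c) The plaintiff resides in Tarmarsh, which is not Norford. Satisfied.
  (d) The claim is a contract claim. Condition met.
  → Every requirement is satisfied — jurisdiction.
Courts with jurisdiction: the Norford Regional Court — 1 in total.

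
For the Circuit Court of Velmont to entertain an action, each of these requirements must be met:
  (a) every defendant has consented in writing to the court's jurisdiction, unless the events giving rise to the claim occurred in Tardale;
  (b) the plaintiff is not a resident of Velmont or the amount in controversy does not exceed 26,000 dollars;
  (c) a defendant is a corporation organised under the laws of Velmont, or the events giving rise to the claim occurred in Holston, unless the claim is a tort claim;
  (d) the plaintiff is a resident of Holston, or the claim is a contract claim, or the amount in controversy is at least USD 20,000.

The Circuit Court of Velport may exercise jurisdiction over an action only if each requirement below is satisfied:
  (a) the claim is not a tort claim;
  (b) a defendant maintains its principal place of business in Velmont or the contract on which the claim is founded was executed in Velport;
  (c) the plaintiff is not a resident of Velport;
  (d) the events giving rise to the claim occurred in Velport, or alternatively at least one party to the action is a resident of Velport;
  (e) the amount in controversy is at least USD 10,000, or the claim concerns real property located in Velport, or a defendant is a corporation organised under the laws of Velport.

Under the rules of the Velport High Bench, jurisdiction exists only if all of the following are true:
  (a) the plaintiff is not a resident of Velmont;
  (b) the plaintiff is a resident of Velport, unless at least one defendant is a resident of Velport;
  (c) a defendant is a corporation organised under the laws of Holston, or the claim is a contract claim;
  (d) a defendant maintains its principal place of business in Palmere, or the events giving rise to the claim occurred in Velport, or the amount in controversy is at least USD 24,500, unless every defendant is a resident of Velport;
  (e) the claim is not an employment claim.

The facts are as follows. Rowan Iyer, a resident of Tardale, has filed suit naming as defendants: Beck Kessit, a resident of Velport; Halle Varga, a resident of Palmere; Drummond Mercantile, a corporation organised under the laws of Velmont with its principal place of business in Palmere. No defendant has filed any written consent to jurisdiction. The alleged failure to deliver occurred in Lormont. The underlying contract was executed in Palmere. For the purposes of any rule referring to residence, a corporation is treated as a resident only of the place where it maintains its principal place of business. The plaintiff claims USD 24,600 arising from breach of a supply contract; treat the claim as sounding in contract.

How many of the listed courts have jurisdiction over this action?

The Circuit Court of Velmont:
  (a) No such written consent has been filed. Nor does the 'unless' clause help: the operative events occurred in Lormont, not Tardale. Not satisfied.
  (b) The plaintiff resides in Tardale, which is not Velmont, which satisfies one of the alternatives. Satisfied.
  (c) Drummond Mercantile is organised under the laws of Velmont, which satisfies one of the alternatives. Satisfied.
  (d) The claim is a contract claim, which satisfies one of the alternatives. Satisfied.
  → No jurisdiction.
The Circuit Court of Velport:
  (a) The claim is a contract claim, not a tort claim. Condition met.
  (b) The corporate defendant(s) have their principal place of business in Palmere, not Velmont; the contract was executed in Palmere, not Velport — no alternative holds. Fails.
  (c) The plaintiff resides in Tardale, which is not Velport. Condition met.
  (d) Beck Kessit resides in Velport, which satisfies one of the alternatives. Met.
  (e) The amount in controversy is $24,600, which meets the USD 10,000 floor, so one alternative holds. Condition met.
  → The court lacks jurisdiction.
The Velport High Bench:
  (a) The plaintiff resides in Tardale, which is not Velmont. Condition met.
  (b) The plaintiff resides in Tardale, not Velport. But Beck Kessit resides in Velport, and the 'unless' clause therefore excuses the requirement. Condition met.
  (c) The claim is a contract claim, which satisfies one of the alternatives. Condition met.
  (d) Drummond Mercantile has its principal place of business in Palmere, so one alternative holds. Condition met.
  (e) The claim is a contract claim, not an employment claim. Condition met.
  → The court has jurisdiction.
Courts with jurisdiction: the Velport High Bench — 1 in total.

1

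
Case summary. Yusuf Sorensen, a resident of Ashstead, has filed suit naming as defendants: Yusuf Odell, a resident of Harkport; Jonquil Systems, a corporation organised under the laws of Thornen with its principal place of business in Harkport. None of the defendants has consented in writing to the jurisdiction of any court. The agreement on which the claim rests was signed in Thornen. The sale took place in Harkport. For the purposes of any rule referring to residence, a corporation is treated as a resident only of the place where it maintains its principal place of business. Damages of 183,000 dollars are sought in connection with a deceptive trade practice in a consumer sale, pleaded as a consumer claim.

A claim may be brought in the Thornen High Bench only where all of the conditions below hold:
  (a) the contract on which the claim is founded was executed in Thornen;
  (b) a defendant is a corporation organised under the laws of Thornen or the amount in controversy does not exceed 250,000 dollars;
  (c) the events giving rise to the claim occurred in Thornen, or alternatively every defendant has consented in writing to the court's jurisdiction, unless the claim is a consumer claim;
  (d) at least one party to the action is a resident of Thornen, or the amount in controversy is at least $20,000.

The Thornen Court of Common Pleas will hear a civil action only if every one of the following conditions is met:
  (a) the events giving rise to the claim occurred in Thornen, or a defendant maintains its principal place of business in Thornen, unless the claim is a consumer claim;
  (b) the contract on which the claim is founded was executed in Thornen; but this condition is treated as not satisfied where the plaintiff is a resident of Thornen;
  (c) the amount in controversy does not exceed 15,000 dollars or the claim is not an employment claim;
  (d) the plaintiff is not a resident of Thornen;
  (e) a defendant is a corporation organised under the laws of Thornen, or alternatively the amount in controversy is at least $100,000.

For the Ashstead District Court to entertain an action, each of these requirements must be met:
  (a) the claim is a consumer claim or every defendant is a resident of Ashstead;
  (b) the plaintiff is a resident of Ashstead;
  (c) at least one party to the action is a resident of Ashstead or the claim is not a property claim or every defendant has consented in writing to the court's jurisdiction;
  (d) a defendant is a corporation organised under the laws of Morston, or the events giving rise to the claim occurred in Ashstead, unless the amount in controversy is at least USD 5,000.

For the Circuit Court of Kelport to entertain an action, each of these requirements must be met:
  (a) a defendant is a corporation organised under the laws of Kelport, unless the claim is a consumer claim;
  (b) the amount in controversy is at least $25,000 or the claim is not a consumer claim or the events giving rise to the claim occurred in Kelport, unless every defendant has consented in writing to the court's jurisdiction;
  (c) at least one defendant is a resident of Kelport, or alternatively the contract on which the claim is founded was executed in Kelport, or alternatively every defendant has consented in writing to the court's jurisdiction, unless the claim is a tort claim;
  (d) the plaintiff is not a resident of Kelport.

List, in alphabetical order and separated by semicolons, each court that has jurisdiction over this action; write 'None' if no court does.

The Thornen High Bench:
  (a) The contract was executed in Thornen. Met.
  (b) Jonquil Systems is organised under the laws of Thornen, so this disjunct is met. Met.
  (c) The operative events occurred in Harkport, not Thornen; no such written consent has been filed — every alternative fails. The proviso rescues it, though: the claim is a consumer claim. Met.
  (d) The amount in controversy is $183,000, which meets the USD 20,000 floor, which satisfies one of the alternatives. Met.
  → All conditions met; jurisdiction exists.
The Thornen Court of Common Pleas:
  (a) The operative events occurred in Harkport, not Thornen; the corporate defendant(s) have their principal place of business in Harkport, not Thornen — every alternative fails. However, the claim is a consumer claim, so the 'unless' proviso supplies this condition. Satisfied.
  (b) The contract was executed in Thornen. The exception is not triggered, since the plaintiff resides in Ashstead, not Thornen. Satisfied.
  (c) The claim is a consumer claim, not an employment claim — that alternative is enough. Satisfied.
  (d) The plaintiff resides in Ashstead, which is not Thornen. Met.
  (e) Jonquil Systems is organised under the laws of Thornen, so one alternative holds. Condition met.
  → Jurisdiction lies.
The Ashstead District Court:
  (a) The claim is a consumer claim, which satisfies one of the alternatives. Satisfied.
  (b) The plaintiff resides in Ashstead. Met.
  (c) Yusuf Sorensen resides in Ashstead, which satisfies one of the alternatives. Met.
  (d) The corporate defendant(s) are organised in Thornen, not Morston; the operative events occurred in Harkport, not Ashstead — no alternative holds. The proviso rescues it, though: the amount in controversy is 183,000 dollars, which meets the USD 5,000 floor. Satisfied.
  → Every requirement is satisfied — jurisdiction.
The Circuit Court of Kelport:
  (a) The corporate defendant(s) are organised in Thornen, not Kelport. But the claim is a consumer claim, and the 'unless' clause therefore excuses the requirement. Condition met.
  (b) The amount in controversy is 183,000 dollars, which meets the $25,000 floor, which satisfies one of the alternatives. Satisfied.
  (c) No defendant resides in Kelport (they reside in Harkport, Harkport); the contract was executed in Thornen, not Kelport; no such written consent has been filed — none of the alternatives is met. And the claim is a consumer claim, not a tort claim, so the proviso does not save it. Not met.
  (d) The plaintiff resides in Ashstead, which is not Kelport. Satisfied.
  → No jurisdiction.

the Ashstead District Court; the Thornen Court of Common Pleas; the Thornen High Bench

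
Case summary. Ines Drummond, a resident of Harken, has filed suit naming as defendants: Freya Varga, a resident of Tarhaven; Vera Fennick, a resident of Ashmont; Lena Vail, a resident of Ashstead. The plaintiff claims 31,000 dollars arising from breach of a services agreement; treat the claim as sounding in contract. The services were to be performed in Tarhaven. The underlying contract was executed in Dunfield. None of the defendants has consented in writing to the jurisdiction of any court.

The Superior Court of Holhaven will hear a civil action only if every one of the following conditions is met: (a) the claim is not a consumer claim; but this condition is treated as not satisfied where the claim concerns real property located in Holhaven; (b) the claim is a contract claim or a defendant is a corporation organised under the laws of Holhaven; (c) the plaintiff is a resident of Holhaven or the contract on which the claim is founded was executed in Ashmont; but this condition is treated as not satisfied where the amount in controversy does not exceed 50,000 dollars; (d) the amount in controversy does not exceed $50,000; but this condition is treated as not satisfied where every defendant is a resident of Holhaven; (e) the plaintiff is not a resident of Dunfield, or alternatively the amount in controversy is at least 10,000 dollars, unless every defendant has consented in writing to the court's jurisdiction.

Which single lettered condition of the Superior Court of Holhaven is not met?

(c)

The Superior Court of Holhaven:
  (a) The claim is a contract claim, not a consumer claim. The exception is not triggered, since the claim does not concern real property. Satisfied.
  (b) The claim is a contract claim, so one alternative holds. Satisfied.
  (c) The plaintiff resides in Harken, not Holhaven; the contract was executed in Dunfield, not Ashmont — every alternative fails. Not satisfied.
  (d) The amount in controversy is $31,000, within the 50,000 dollars ceiling. The carve-out does not apply: the defendants reside as follows — Freya Varga in Tarhaven, Vera Fennick in Ashmont, Lena Vail in Ashstead — not all in Holhaven. Satisfied.
  (e) The plaintiff resides in Harken, which is not Dunfield, so this disjunct is met. Met.
Only condition (c) fails.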